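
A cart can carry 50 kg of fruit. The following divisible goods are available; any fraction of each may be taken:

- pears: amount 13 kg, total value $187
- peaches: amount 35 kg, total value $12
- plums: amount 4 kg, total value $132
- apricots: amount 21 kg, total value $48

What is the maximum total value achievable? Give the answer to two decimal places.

Take in order of value per unit:
- plums (132/4 per unit): all 4 → value 132, running total 132.00
- pears (187/13 per unit): all 13 → value 187, running total 319.00
- apricots (48/21 per unit): all 21 → value 48, running total 367.00
- peaches (12/35 per unit): 12 of 35 → value 12×12/35 = 4.1143, running total 371.11
Total 371.11.

371.11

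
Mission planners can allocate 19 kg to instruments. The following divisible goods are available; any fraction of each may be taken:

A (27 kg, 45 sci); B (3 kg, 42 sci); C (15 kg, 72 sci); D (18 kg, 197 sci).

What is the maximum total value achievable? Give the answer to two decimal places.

Take in order of value per unit:
- B (42/3 per unit): all 3 → value 42, running total 42.00
- D (197/18 per unit): 16 of 18 → value 16×197/18 = 175.1111, running total 217.11
Total 217.11.

217.11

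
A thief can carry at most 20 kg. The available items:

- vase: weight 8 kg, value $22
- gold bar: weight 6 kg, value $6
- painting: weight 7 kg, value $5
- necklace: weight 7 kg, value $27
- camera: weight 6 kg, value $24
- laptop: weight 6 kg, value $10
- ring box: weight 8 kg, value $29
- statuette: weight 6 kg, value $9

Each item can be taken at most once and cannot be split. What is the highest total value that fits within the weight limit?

Check high-value combinations within 20 kg:
- camera+laptop+ring box: weight 6+6+8=20, value 24+10+29=63
- camera+ring box+statuette: weight 6+8+6=20, value 24+29+9=62
- necklace+camera+laptop: weight 7+6+6=19, value 27+24+10=61
Best: $63.

$63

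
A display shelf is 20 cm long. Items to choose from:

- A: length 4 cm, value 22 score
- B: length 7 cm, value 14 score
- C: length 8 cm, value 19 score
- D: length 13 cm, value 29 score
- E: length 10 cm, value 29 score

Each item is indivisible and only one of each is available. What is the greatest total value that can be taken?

Check high-value combinations within 20 cm:
- A+B+C: length 4+7+8=19, value 22+14+19=55
- A+E: length 4+10=14, value 22+29=51
- A+D: length 4+13=17, value 22+29=51
Best: 55 score.

55 score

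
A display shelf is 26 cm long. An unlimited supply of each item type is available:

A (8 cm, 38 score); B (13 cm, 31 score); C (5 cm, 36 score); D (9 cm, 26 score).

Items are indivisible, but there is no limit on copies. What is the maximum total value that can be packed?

180 score

Best value-per-unit is C at 36/5, and filling with it alone uses length 5×5=25. No mix of the others beats 5×36 = 180.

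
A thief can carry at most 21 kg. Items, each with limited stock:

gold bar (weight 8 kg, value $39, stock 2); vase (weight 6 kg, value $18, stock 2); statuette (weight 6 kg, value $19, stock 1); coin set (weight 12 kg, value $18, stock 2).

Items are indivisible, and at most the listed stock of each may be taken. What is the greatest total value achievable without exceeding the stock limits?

Best selections within weight 21 and stock limits:
- 2×gold bar: weight 16, value 78
- 1×gold bar + 1×vase + 1×statuette: weight 20, value 76
- 1×gold bar + 2×vase: weight 20, value 75
Best: $78.

$78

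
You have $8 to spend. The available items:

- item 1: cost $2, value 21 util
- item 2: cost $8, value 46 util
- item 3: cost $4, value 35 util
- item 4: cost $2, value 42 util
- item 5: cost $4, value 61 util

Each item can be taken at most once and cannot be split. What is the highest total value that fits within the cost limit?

124 util

Check high-value combinations within $8:
- item 1+item 4+item 5: cost 2+2+4=8, value 21+42+61=124
- item 4+item 5: cost 2+4=6, value 42+61=103
- item 1+item 3+item 4: cost 2+4+2=8, value 21+35+42=98
Best: 124 util.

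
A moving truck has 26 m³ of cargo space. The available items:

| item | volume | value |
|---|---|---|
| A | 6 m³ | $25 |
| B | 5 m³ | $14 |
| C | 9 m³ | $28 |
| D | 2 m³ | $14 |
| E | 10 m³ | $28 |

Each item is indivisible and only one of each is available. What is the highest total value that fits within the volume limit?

Check high-value combinations within 26 m³:
- B+C+D+E: volume 5+9+2+10=26, value 14+28+14+28=84
- A+B+C+D: volume 6+5+9+2=22, value 25+14+28+14=81
- A+B+D+E: volume 6+5+2+10=23, value 25+14+14+28=81
- A+C+E: volume 6+9+10=25, value 25+28+28=81
- C+D+E: volume 9+2+10=21, value 28+14+28=70
Best: $84.

$84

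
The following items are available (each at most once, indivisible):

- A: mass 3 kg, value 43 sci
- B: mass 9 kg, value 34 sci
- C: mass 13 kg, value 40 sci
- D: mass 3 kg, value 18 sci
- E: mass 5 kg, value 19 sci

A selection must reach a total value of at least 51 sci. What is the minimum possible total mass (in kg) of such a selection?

6

Subsets with value ≥ 51, sorted by total mass:
- A+D: mass 6, value 61
- A+E: mass 8, value 62
- A+D+E: mass 11, value 80
Minimum mass: 6 kg.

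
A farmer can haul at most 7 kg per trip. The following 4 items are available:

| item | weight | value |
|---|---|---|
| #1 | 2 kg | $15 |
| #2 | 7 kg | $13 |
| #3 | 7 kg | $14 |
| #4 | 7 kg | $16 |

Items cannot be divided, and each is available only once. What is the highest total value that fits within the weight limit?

$16

This is a 0/1 knapsack; check combinations near the capacity.
- #4: weight 7, value 16
- #1: weight 2, value 15
- #3: weight 7, value 14
- #2: weight 7, value 13
Best: $16.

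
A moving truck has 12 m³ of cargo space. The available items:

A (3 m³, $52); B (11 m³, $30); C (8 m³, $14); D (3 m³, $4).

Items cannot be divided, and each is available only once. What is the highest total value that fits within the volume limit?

$66

Check high-value combinations within 12 m³:
- A+C: volume 3+8=11, value 52+14=66
- A+D: volume 3+3=6, value 52+4=56
- A: volume 3, value 52
- B: volume 11, value 30
- C+D: volume 8+3=11, value 14+4=18
Best: $66.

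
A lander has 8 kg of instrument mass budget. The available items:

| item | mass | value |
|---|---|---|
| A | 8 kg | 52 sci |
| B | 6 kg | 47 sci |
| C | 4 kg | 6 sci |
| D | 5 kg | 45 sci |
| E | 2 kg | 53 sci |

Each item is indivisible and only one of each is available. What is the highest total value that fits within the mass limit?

100 sci

Check high-value combinations within 8 kg:
- B+E: mass 6+2=8, value 47+53=100
- D+E: mass 5+2=7, value 45+53=98
- C+E: mass 4+2=6, value 6+53=59
- E: mass 2, value 53
- A: mass 8, value 52
Best: 100 sci.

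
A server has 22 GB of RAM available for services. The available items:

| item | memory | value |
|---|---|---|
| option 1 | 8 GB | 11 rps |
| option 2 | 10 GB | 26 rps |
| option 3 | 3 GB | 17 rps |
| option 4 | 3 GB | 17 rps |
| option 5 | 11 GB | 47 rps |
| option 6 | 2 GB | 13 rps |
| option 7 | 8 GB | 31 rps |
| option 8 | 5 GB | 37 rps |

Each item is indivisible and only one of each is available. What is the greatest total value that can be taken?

This is a 0/1 knapsack; check combinations near the capacity.
- option 3+option 4+option 5+option 8: memory 3+3+11+5=22, value 17+17+47+37=118
- option 3+option 4+option 6+option 7+option 8: memory 3+3+2+8+5=21, value 17+17+13+31+37=115
- option 3+option 5+option 6+option 8: memory 3+11+2+5=21, value 17+47+13+37=114
- option 4+option 5+option 6+option 8: memory 3+11+2+5=21, value 17+47+13+37=114
Best: 118 rps.

118 rps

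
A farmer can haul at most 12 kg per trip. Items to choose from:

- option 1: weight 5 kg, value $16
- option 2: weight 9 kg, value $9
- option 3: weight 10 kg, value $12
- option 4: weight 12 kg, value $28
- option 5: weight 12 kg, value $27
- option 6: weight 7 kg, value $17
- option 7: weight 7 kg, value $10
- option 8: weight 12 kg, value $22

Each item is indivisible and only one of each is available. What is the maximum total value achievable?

Check high-value combinations within 12 kg:
- option 1+option 6: weight 5+7=12, value 16+17=33
- option 4: weight 12, value 28
- option 5: weight 12, value 27
- option 1+option 7: weight 5+7=12, value 16+10=26
- option 8: weight 12, value 22
Best: $33.

$33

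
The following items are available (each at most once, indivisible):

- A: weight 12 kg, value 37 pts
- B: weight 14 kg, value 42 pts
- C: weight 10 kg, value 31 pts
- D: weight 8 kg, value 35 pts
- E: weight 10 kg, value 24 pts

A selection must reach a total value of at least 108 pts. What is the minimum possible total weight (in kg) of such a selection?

Subsets with value ≥ 108, sorted by total weight:
- B+C+D: weight 32, value 108
- A+B+D: weight 34, value 114
Minimum weight: 32 kg.

32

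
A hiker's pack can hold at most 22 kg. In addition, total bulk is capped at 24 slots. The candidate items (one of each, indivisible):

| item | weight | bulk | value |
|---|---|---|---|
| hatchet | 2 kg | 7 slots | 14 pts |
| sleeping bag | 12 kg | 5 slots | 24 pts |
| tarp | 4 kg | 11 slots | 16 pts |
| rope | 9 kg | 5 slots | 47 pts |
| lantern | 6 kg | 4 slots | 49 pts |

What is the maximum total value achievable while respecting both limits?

Feasible sets respecting both limits:
- tarp+rope+lantern: weight 19, bulk 20, value 112
- hatchet+rope+lantern: weight 17, bulk 16, value 110
- rope+lantern: weight 15, bulk 9, value 96
- sleeping bag+tarp+lantern: weight 22, bulk 20, value 89
Best: 112 pts.

112 pts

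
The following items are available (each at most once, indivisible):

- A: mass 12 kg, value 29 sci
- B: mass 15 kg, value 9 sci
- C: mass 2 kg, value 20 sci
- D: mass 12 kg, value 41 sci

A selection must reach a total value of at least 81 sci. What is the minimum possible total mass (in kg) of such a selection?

Subsets with value ≥ 81, sorted by total mass:
- A+C+D: mass 26, value 90
- A+B+C+D: mass 41, value 99
Minimum mass: 26 kg.

26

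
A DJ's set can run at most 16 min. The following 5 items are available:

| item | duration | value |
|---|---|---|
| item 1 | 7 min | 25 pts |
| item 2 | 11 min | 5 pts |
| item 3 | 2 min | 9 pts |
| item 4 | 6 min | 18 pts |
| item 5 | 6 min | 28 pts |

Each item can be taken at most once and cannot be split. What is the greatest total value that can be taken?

Check high-value combinations within 16 min:
- item 1+item 3+item 5: duration 7+2+6=15, value 25+9+28=62
- item 3+item 4+item 5: duration 2+6+6=14, value 9+18+28=55
- item 1+item 5: duration 7+6=13, value 25+28=53
- item 1+item 3+item 4: duration 7+2+6=15, value 25+9+18=52
- item 4+item 5: duration 6+6=12, value 18+28=46
Best: 62 pts.

62 pts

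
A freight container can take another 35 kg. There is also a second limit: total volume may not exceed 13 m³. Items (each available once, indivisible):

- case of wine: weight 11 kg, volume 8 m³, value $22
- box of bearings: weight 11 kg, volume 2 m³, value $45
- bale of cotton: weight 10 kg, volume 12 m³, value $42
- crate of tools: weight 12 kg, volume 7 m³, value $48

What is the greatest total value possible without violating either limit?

Feasible sets respecting both limits:
- box of bearings+crate of tools: weight 23, volume 9, value 93
- case of wine+box of bearings: weight 22, volume 10, value 67
- crate of tools: weight 12, volume 7, value 48
- box of bearings: weight 11, volume 2, value 45
Best: $93.

$93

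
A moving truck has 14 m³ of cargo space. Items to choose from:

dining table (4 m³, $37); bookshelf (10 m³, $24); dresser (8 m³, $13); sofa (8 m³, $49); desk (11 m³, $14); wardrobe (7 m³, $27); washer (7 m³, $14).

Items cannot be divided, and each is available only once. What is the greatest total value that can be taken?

$86

Check high-value combinations within 14 m³:
- dining table+sofa: volume 4+8=12, value 37+49=86
- dining table+wardrobe: volume 4+7=11, value 37+27=64
- dining table+bookshelf: volume 4+10=14, value 37+24=61
Best: $86.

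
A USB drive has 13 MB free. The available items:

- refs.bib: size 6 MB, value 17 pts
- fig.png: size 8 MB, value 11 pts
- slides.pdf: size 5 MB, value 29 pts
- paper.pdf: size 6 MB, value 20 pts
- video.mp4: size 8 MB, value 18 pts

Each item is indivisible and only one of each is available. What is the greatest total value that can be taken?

Check high-value combinations within 13 MB:
- slides.pdf+paper.pdf: size 5+6=11, value 29+20=49
- slides.pdf+video.mp4: size 5+8=13, value 29+18=47
- refs.bib+slides.pdf: size 6+5=11, value 17+29=46
- fig.png+slides.pdf: size 8+5=13, value 11+29=40
- refs.bib+paper.pdf: size 6+6=12, value 17+20=37
Best: 49 pts.

49 pts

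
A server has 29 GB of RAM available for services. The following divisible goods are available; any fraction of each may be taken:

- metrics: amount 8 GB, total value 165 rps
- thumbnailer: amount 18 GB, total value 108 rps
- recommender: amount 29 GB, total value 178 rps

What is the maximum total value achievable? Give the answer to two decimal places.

Take in order of value per unit:
- metrics (165/8 per unit): all 8 → value 165, running total 165.00
- recommender (178/29 per unit): 21 of 29 → value 21×178/29 = 128.8966, running total 293.90
Total 293.90.

293.90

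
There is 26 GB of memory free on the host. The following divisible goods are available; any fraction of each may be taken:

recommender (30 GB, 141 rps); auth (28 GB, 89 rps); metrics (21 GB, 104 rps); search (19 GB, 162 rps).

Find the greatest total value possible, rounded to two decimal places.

Take in order of value per unit:
- search (162/19 per unit): all 19 → value 162, running total 162.00
- metrics (104/21 per unit): 7 of 21 → value 7×104/21 = 34.6667, running total 196.67
Total 196.67.

196.67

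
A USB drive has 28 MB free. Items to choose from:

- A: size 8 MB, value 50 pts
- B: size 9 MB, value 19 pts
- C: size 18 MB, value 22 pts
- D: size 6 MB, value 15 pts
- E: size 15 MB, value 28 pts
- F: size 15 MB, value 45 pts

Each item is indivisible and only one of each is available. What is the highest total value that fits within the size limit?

Check high-value combinations within 28 MB:
- A+F: size 8+15=23, value 50+45=95
- A+B+D: size 8+9+6=23, value 50+19+15=84
- A+E: size 8+15=23, value 50+28=78
- A+C: size 8+18=26, value 50+22=72
Best: 95 pts.

95 pts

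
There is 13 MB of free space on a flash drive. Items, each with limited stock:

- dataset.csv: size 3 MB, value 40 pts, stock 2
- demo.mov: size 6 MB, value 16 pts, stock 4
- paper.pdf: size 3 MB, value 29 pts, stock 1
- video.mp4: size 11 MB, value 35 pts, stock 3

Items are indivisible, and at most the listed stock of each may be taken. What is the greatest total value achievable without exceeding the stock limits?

Best selections within size 13 and stock limits:
- 2×dataset.csv + 1×paper.pdf: size 9, value 109
- 2×dataset.csv + 1×demo.mov: size 12, value 96
- 1×dataset.csv + 1×demo.mov + 1×paper.pdf: size 12, value 85
- 2×dataset.csv: size 6, value 80
Best: 109 pts.

109 pts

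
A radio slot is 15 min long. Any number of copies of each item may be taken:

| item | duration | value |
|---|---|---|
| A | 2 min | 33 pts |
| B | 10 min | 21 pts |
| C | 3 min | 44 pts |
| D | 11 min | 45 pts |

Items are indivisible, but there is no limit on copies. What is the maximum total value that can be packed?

242 pts

Best value-per-unit is A at 33/2; filling with it alone gives 7×33 = 231.
Optimal mix: 6×A + 1×C → duration 15, value 242.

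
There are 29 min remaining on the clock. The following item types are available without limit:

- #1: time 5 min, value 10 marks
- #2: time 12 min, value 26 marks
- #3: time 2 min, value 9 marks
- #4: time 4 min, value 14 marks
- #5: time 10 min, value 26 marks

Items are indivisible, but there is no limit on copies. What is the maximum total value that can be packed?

126 marks

Best value-per-unit is #3 at 9/2, and filling with it alone uses time 14×2=28. No mix of the others beats 14×9 = 126.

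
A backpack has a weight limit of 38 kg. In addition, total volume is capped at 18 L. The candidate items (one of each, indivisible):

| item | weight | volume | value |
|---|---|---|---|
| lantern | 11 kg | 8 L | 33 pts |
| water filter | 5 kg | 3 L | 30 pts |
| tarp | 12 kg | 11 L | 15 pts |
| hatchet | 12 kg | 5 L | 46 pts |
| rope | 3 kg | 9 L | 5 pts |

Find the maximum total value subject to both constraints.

Feasible sets respecting both limits:
- lantern+water filter+hatchet: weight 28, volume 16, value 109
- water filter+hatchet+rope: weight 20, volume 17, value 81
- lantern+hatchet: weight 23, volume 13, value 79
- water filter+hatchet: weight 17, volume 8, value 76
Best: 109 pts.

109 pts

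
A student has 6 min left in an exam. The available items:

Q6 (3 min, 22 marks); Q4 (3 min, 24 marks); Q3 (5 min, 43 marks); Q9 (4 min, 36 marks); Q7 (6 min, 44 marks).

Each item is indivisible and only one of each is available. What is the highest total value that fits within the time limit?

Check high-value combinations within 6 min:
- Q6+Q4: time 3+3=6, value 22+24=46
- Q7: time 6, value 44
- Q3: time 5, value 43
- Q9: time 4, value 36
- Q4: time 3, value 24
Best: 46 marks.

46 marks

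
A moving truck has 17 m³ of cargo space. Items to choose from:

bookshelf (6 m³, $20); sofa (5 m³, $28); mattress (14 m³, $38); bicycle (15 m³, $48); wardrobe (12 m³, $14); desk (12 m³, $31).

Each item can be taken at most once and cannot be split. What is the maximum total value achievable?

$59

This is a 0/1 knapsack; check combinations near the capacity.
- sofa+desk: volume 5+12=17, value 28+31=59
- bookshelf+sofa: volume 6+5=11, value 20+28=48
- bicycle: volume 15, value 48
- sofa+wardrobe: volume 5+12=17, value 28+14=42
- mattress: volume 14, value 38
Best: $59.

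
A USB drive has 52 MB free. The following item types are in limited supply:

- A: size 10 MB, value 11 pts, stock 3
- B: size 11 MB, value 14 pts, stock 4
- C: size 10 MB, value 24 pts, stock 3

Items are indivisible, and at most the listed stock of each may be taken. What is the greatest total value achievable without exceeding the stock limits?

100 pts

Best selections within size 52 and stock limits:
- 2×B + 3×C: size 52, value 100
- 1×A + 1×B + 3×C: size 51, value 97
- 2×A + 3×C: size 50, value 94
- 1×A + 2×B + 2×C: size 52, value 87
Best: 100 pts.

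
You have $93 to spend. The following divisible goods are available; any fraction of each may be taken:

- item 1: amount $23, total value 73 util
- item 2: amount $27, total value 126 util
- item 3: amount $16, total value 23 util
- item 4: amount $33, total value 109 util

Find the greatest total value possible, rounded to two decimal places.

Take in order of value per unit:
- item 2 (126/27 per unit): all 27 → value 126, running total 126.00
- item 4 (109/33 per unit): all 33 → value 109, running total 235.00
- item 1 (73/23 per unit): all 23 → value 73, running total 308.00
- item 3 (23/16 per unit): 10 of 16 → value 10×23/16 = 14.3750, running total 322.38
Total 322.38.

322.38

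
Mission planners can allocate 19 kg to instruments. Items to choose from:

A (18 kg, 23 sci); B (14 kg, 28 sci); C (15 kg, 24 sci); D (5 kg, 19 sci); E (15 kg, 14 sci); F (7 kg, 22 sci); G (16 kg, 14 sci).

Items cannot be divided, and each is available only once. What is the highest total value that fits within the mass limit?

47 sci

Check high-value combinations within 19 kg:
- B+D: mass 14+5=19, value 28+19=47
- D+F: mass 5+7=12, value 19+22=41
- B: mass 14, value 28
- C: mass 15, value 24
Best: 47 sci.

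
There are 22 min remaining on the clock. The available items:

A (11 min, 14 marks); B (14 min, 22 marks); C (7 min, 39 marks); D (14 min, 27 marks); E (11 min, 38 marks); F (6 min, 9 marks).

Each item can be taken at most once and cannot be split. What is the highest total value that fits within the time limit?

77 marks

This is a 0/1 knapsack; check combinations near the capacity.
- C+E: time 7+11=18, value 39+38=77
- C+D: time 7+14=21, value 39+27=66
- B+C: time 14+7=21, value 22+39=61
Best: 77 marks.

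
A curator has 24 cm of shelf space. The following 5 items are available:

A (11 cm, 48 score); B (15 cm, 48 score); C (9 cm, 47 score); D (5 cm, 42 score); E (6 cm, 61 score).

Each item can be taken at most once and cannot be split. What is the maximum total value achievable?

Check high-value combinations within 24 cm:
- A+D+E: length 11+5+6=22, value 48+42+61=151
- C+D+E: length 9+5+6=20, value 47+42+61=150
- A+E: length 11+6=17, value 48+61=109
Best: 151 score.

151 score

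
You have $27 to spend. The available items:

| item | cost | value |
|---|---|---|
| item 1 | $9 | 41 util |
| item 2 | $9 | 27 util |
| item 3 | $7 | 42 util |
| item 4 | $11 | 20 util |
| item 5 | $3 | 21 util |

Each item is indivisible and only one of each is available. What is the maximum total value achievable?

110 util

Check high-value combinations within $27:
- item 1+item 2+item 3: cost 9+9+7=25, value 41+27+42=110
- item 1+item 3+item 5: cost 9+7+3=19, value 41+42+21=104
- item 1+item 3+item 4: cost 9+7+11=27, value 41+42+20=103
Best: 110 util.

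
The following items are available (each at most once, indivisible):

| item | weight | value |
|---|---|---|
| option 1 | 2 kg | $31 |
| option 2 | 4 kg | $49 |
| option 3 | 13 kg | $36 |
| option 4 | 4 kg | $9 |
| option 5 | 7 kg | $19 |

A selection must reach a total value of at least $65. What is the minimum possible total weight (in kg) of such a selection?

Subsets with value ≥ 65, sorted by total weight:
- option 1+option 2: weight 6, value 80
- option 1+option 2+option 4: weight 10, value 89
- option 2+option 5: weight 11, value 68
Minimum weight: 6 kg.

6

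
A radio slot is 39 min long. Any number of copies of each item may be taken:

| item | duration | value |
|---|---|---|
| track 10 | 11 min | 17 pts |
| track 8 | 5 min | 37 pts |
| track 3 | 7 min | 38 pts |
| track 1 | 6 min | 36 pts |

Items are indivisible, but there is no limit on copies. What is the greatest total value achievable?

261 pts

Best value-per-unit is track 8 at 37/5; filling with it alone gives 7×37 = 259.
Optimal mix: 5×track 8 + 2×track 3 → duration 39, value 261.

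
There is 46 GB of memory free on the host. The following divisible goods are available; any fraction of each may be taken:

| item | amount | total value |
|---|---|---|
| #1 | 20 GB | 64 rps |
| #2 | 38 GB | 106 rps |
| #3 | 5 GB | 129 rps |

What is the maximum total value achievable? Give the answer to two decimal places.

251.58

Take in order of value per unit:
- #3 (129/5 per unit): all 5 → value 129, running total 129.00
- #1 (64/20 per unit): all 20 → value 64, running total 193.00
- #2 (106/38 per unit): 21 of 38 → value 21×106/38 = 58.5789, running total 251.58
Total 251.58.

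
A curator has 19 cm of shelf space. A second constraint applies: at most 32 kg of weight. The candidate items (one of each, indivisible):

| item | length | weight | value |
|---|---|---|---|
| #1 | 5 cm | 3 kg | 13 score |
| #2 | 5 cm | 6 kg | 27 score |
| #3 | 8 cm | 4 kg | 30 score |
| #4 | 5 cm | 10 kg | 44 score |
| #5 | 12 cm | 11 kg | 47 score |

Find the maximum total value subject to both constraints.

Feasible sets respecting both limits:
- #2+#3+#4: length 18, weight 20, value 101
- #4+#5: length 17, weight 21, value 91
- #1+#3+#4: length 18, weight 17, value 87
Best: 101 score.

101 score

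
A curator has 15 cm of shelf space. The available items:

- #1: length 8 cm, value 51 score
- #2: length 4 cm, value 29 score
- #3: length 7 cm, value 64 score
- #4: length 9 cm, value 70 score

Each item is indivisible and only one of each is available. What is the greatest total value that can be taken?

115 score

Check high-value combinations within 15 cm:
- #1+#3: length 8+7=15, value 51+64=115
- #2+#4: length 4+9=13, value 29+70=99
- #2+#3: length 4+7=11, value 29+64=93
Best: 115 score.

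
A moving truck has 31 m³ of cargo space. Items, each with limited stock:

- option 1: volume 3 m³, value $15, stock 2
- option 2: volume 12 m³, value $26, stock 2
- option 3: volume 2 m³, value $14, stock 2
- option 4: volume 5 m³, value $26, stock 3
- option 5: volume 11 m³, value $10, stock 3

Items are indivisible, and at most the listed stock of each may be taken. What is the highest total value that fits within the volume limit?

$136

Top feasible selections:
- 2×option 1 + 2×option 3 + 3×option 4: volume 25, value 136
- 1×option 2 + 2×option 3 + 3×option 4: volume 31, value 132
- 2×option 1 + 1×option 3 + 3×option 4: volume 23, value 122
Best: $136.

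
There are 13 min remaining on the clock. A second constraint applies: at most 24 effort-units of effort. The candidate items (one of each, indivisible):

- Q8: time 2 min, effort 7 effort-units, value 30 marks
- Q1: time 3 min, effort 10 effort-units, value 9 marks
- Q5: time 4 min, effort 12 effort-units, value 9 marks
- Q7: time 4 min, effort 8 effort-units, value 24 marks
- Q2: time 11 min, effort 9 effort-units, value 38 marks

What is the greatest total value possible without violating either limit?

68 marks

Feasible sets respecting both limits:
- Q8+Q2: time 13, effort 16, value 68
- Q8+Q7: time 6, effort 15, value 54
- Q8+Q1: time 5, effort 17, value 39
Best: 68 marks.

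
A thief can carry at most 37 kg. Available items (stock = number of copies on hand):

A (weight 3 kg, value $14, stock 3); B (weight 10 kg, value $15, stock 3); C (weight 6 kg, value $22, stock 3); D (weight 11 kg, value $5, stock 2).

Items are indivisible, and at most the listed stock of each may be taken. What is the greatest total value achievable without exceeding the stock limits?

Best selections within weight 37 and stock limits:
- 3×A + 1×B + 3×C: weight 37, value 123
- 2×A + 1×B + 3×C: weight 34, value 109
- 3×A + 3×C: weight 27, value 108
- 3×A + 1×B + 2×C: weight 31, value 101
Best: $123.

$123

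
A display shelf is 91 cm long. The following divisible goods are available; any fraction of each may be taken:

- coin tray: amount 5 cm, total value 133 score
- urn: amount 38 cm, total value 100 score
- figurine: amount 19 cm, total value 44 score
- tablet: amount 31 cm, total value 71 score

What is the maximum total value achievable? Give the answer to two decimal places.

343.42

Take in order of value per unit:
- coin tray (133/5 per unit): all 5 → value 133, running total 133.00
- urn (100/38 per unit): all 38 → value 100, running total 233.00
- figurine (44/19 per unit): all 19 → value 44, running total 277.00
- tablet (71/31 per unit): 29 of 31 → value 29×71/31 = 66.4194, running total 343.42
Total 343.42.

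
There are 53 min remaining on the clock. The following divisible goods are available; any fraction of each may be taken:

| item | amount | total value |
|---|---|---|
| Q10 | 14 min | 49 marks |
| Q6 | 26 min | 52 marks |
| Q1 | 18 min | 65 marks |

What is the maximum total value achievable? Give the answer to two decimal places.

Take in order of value per unit:
- Q1 (65/18 per unit): all 18 → value 65, running total 65.00
- Q10 (49/14 per unit): all 14 → value 49, running total 114.00
- Q6 (52/26 per unit): 21 of 26 → value 21×52/26 = 42.0000, running total 156.00
Total 156.00.

156.00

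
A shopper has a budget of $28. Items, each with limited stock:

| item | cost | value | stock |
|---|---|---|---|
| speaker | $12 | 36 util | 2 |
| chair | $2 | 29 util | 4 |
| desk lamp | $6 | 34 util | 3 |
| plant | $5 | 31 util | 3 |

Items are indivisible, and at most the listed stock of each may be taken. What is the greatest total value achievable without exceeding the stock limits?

Best selections within cost 28 and stock limits:
- 4×chair + 3×desk lamp: cost 26, value 218
- 3×chair + 2×desk lamp + 2×plant: cost 28, value 217
- 4×chair + 2×desk lamp + 1×plant: cost 25, value 215
Best: 218 util.

218 util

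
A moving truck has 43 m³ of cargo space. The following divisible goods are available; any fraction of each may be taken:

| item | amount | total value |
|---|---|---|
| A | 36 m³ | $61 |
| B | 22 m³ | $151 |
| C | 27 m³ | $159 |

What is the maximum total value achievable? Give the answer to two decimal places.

Take in order of value per unit:
- B (151/22 per unit): all 22 → value 151, running total 151.00
- C (159/27 per unit): 21 of 27 → value 21×159/27 = 123.6667, running total 274.67
Total 274.67.

274.67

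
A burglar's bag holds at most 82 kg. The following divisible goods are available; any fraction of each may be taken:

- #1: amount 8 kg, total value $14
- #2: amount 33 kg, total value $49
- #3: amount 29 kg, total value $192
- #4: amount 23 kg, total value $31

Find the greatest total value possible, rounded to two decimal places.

Take in order of value per unit:
- #3 (192/29 per unit): all 29 → value 192, running total 192.00
- #1 (14/8 per unit): all 8 → value 14, running total 206.00
- #2 (49/33 per unit): all 33 → value 49, running total 255.00
- #4 (31/23 per unit): 12 of 23 → value 12×31/23 = 16.1739, running total 271.17
Total 271.17.

271.17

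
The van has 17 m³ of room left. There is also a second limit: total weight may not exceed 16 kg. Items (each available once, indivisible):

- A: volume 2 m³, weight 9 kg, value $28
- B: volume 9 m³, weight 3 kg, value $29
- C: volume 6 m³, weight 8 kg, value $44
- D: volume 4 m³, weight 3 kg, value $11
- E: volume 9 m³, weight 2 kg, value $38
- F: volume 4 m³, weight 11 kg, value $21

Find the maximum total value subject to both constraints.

$82

Feasible sets respecting both limits:
- C+E: volume 15, weight 10, value 82
- A+D+E: volume 15, weight 14, value 77
- B+C: volume 15, weight 11, value 73
Best: $82.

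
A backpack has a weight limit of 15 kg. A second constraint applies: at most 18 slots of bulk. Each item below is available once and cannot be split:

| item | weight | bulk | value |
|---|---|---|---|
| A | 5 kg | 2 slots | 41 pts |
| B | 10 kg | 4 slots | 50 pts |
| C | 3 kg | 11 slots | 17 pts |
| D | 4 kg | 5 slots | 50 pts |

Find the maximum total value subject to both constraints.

Feasible sets respecting both limits:
- A+C+D: weight 12, bulk 18, value 108
- B+D: weight 14, bulk 9, value 100
- A+B: weight 15, bulk 6, value 91
Best: 108 pts.

108 pts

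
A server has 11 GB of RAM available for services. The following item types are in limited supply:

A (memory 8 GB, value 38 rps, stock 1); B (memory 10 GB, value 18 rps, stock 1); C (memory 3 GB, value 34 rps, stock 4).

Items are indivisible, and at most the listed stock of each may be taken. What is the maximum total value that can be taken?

102 rps

Best selections within memory 11 and stock limits:
- 3×C: memory 9, value 102
- 1×A + 1×C: memory 11, value 72
Best: 102 rps.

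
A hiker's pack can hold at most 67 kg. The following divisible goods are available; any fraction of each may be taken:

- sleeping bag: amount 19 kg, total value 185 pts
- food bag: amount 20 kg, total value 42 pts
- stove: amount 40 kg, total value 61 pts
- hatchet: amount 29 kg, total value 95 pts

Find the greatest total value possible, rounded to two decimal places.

Take in order of value per unit:
- sleeping bag (185/19 per unit): all 19 → value 185, running total 185.00
- hatchet (95/29 per unit): all 29 → value 95, running total 280.00
- food bag (42/20 per unit): 19 of 20 → value 19×42/20 = 39.9000, running total 319.90
Total 319.90.

319.90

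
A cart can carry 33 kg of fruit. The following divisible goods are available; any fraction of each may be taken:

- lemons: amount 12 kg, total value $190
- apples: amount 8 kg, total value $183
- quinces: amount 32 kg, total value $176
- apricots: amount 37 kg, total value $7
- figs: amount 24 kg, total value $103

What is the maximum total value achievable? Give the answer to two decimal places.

Take in order of value per unit:
- apples (183/8 per unit): all 8 → value 183, running total 183.00
- lemons (190/12 per unit): all 12 → value 190, running total 373.00
- quinces (176/32 per unit): 13 of 32 → value 13×176/32 = 71.5000, running total 444.50
Total 444.50.

444.50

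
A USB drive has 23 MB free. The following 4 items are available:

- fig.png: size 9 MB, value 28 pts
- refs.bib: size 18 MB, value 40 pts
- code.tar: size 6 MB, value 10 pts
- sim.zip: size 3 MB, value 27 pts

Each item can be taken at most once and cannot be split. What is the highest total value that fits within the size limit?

Check high-value combinations within 23 MB:
- refs.bib+sim.zip: size 18+3=21, value 40+27=67
- fig.png+code.tar+sim.zip: size 9+6+3=18, value 28+10+27=65
- fig.png+sim.zip: size 9+3=12, value 28+27=55
- refs.bib: size 18, value 40
Best: 67 pts.

67 pts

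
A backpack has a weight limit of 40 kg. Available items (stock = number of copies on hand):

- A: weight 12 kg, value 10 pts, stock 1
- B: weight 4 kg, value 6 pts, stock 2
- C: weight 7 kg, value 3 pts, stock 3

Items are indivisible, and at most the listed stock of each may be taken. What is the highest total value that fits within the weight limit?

Best selections within weight 40 and stock limits:
- 1×A + 2×B + 2×C: weight 34, value 28
- 1×A + 2×B + 1×C: weight 27, value 25
- 1×A + 1×B + 3×C: weight 37, value 25
Best: 28 pts.

28 pts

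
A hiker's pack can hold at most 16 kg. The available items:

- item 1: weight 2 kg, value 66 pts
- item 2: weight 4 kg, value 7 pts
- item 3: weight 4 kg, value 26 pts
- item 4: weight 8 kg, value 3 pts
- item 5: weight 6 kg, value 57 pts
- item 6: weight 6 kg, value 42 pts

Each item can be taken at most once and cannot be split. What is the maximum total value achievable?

This is a 0/1 knapsack; check combinations near the capacity.
- item 1+item 5+item 6: weight 2+6+6=14, value 66+57+42=165
- item 1+item 2+item 3+item 5: weight 2+4+4+6=16, value 66+7+26+57=156
- item 1+item 3+item 5: weight 2+4+6=12, value 66+26+57=149
- item 1+item 2+item 3+item 6: weight 2+4+4+6=16, value 66+7+26+42=141
Best: 165 pts.

165 pts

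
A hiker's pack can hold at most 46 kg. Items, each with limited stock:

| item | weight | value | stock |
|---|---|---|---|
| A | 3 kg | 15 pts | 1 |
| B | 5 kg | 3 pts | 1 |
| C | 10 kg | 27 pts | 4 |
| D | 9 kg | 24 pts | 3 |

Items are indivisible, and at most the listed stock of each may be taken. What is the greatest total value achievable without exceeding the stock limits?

123 pts

Top feasible selections:
- 1×A + 4×C: weight 43, value 123
- 1×A + 3×C + 1×D: weight 42, value 120
Best: 123 pts.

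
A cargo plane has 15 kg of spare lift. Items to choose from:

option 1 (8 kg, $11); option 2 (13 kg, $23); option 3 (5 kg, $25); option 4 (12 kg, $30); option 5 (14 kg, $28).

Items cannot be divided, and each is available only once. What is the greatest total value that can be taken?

Check high-value combinations within 15 kg:
- option 1+option 3: weight 8+5=13, value 11+25=36
- option 4: weight 12, value 30
- option 5: weight 14, value 28
- option 3: weight 5, value 25
Best: $36.

$36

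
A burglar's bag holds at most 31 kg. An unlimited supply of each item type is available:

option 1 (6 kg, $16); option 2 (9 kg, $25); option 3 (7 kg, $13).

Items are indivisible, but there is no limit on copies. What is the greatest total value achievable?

Best value-per-unit is option 2 at 25/9; filling with it alone gives 3×25 = 75.
Optimal mix: 2×option 1 + 2×option 2 → weight 30, value 82.

$82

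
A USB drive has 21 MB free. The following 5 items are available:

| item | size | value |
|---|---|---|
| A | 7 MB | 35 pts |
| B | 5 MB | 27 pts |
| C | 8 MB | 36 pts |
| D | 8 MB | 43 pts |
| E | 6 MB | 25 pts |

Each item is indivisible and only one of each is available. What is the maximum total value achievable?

This is a 0/1 knapsack; check combinations near the capacity.
- B+C+D: size 5+8+8=21, value 27+36+43=106
- A+B+D: size 7+5+8=20, value 35+27+43=105
- A+D+E: size 7+8+6=21, value 35+43+25=103
Best: 106 pts.

106 pts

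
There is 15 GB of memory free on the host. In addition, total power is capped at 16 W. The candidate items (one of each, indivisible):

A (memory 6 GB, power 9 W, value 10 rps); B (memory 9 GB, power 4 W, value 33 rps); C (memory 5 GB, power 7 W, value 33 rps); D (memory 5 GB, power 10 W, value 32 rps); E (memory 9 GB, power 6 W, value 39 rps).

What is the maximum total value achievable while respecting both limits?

72 rps

Feasible sets respecting both limits:
- C+E: memory 14, power 13, value 72
- D+E: memory 14, power 16, value 71
- B+C: memory 14, power 11, value 66
Best: 72 rps.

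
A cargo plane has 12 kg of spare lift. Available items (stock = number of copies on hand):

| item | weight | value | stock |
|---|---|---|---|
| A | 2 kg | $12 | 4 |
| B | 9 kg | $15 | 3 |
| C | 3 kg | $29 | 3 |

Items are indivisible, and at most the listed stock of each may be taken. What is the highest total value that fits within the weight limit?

$99

Best selections within weight 12 and stock limits:
- 1×A + 3×C: weight 11, value 99
- 3×A + 2×C: weight 12, value 94
Best: $99.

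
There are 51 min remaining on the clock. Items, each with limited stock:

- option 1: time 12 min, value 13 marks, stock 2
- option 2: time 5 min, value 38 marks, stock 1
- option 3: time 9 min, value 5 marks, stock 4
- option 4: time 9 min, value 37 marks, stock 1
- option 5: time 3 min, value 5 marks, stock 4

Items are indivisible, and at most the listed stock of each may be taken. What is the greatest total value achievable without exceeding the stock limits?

121 marks

Top feasible selections:
- 2×option 1 + 1×option 2 + 1×option 4 + 4×option 5: time 50, value 121
- 2×option 1 + 1×option 2 + 1×option 4 + 3×option 5: time 47, value 116
- 1×option 1 + 1×option 2 + 1×option 3 + 1×option 4 + 4×option 5: time 47, value 113
- 2×option 1 + 1×option 2 + 1×option 4 + 2×option 5: time 44, value 111
Best: 121 marks.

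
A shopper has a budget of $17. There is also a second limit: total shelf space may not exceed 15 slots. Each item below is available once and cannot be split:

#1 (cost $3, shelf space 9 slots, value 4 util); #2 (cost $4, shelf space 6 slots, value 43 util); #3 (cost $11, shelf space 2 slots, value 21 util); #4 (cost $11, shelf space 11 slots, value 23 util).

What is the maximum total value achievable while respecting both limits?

Feasible sets respecting both limits:
- #2+#3: cost 15, shelf space 8, value 64
- #1+#2: cost 7, shelf space 15, value 47
- #2: cost 4, shelf space 6, value 43
- #1+#3: cost 14, shelf space 11, value 25
Best: 64 util.

64 util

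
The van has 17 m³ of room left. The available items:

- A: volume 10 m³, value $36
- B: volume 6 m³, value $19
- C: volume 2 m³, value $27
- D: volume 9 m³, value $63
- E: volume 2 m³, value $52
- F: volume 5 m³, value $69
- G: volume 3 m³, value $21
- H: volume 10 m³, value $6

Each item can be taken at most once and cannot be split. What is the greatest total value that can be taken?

This is a 0/1 knapsack; check combinations near the capacity.
- D+E+F: volume 9+2+5=16, value 63+52+69=184
- C+E+F+G: volume 2+2+5+3=12, value 27+52+69+21=169
- B+C+E+F: volume 6+2+2+5=15, value 19+27+52+69=167
Best: $184.

$184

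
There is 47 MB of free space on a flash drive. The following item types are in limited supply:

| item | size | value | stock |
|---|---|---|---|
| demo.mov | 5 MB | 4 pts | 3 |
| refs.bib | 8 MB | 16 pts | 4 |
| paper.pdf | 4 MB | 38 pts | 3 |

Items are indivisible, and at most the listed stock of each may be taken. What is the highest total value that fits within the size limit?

178 pts

Best selections within size 47 and stock limits:
- 4×refs.bib + 3×paper.pdf: size 44, value 178
- 2×demo.mov + 3×refs.bib + 3×paper.pdf: size 46, value 170
Best: 178 pts.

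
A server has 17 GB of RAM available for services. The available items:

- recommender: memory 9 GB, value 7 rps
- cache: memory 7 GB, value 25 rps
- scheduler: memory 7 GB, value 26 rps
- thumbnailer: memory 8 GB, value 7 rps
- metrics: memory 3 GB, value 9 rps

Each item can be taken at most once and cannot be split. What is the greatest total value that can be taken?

60 rps

Check high-value combinations within 17 GB:
- cache+scheduler+metrics: memory 7+7+3=17, value 25+26+9=60
- cache+scheduler: memory 7+7=14, value 25+26=51
- scheduler+metrics: memory 7+3=10, value 26+9=35
- cache+metrics: memory 7+3=10, value 25+9=34
- scheduler+thumbnailer: memory 7+8=15, value 26+7=33
Best: 60 rps.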